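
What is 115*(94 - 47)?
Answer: 5405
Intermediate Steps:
115*(94 - 47) = 115*47 = 5405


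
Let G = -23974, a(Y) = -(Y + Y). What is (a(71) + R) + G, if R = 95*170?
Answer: -7966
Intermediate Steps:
a(Y) = -2*Y
R = 16150
(a(71) + R) + G = (-2*71 + 16150) - 23974 = (-142 + 16150) - 23974 = 16008 - 23974 = -7966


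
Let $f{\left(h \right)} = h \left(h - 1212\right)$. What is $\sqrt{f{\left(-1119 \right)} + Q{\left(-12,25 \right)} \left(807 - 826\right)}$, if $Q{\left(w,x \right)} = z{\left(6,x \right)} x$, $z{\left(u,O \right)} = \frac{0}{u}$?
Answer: $3 \sqrt{289821} \approx 1615.1$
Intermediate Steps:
$z{\left(u,O \right)} = 0$
$f{\left(h \right)} = h \left(-1212 + h\right)$
$Q{\left(w,x \right)} = 0$ ($Q{\left(w,x \right)} = 0 x = 0$)
$\sqrt{f{\left(-1119 \right)} + Q{\left(-12,25 \right)} \left(807 - 826\right)} = \sqrt{- 1119 \left(-1212 - 1119\right) + 0 \left(807 - 826\right)} = \sqrt{\left(-1119\right) \left(-2331\right) + 0 \left(-19\right)} = \sqrt{2608389 + 0} = \sqrt{2608389} = 3 \sqrt{289821}$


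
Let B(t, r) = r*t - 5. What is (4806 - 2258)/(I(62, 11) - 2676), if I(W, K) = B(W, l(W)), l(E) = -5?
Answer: -2548/2991 ≈ -0.85189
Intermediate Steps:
B(t, r) = -5 + r*t
I(W, K) = -5 - 5*W
(4806 - 2258)/(I(62, 11) - 2676) = (4806 - 2258)/((-5 - 5*62) - 2676) = 2548/((-5 - 310) - 2676) = 2548/(-315 - 2676) = 2548/(-2991) = 2548*(-1/2991) = -2548/2991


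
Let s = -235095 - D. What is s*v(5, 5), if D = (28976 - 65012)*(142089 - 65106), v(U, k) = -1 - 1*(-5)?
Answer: 11095697172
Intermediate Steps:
v(U, k) = 4 (v(U, k) = -1 + 5 = 4)
D = -2774159388 (D = -36036*76983 = -2774159388)
s = 2773924293 (s = -235095 - 1*(-2774159388) = -235095 + 2774159388 = 2773924293)
s*v(5, 5) = 2773924293*4 = 11095697172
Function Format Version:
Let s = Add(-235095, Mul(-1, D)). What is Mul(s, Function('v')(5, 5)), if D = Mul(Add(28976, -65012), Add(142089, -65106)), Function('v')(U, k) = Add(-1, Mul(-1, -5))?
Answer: 11095697172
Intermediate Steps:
Function('v')(U, k) = 4 (Function('v')(U, k) = Add(-1, 5) = 4)
D = -2774159388 (D = Mul(-36036, 76983) = -2774159388)
s = 2773924293 (s = Add(-235095, Mul(-1, -2774159388)) = Add(-235095, 2774159388) = 2773924293)
Mul(s, Function('v')(5, 5)) = Mul(2773924293, 4) = 11095697172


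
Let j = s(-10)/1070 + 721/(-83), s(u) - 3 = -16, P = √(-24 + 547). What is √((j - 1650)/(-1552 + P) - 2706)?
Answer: √(-33110953585121510 + 21342806766600*√523)/(88810*√(1552 - √523)) ≈ 52.009*I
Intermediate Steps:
P = √523 ≈ 22.869
s(u) = -13 (s(u) = 3 - 16 = -13)
j = -772549/88810 (j = -13/1070 + 721/(-83) = -13*1/1070 + 721*(-1/83) = -13/1070 - 721/83 = -772549/88810 ≈ -8.6989)
√((j - 1650)/(-1552 + P) - 2706) = √((-772549/88810 - 1650)/(-1552 + √523) - 2706) = √(-147309049/(88810*(-1552 + √523)) - 2706) = √(-2706 - 147309049/(88810*(-1552 + √523)))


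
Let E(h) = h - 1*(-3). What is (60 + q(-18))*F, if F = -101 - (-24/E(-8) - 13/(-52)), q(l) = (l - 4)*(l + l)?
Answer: -451773/5 ≈ -90355.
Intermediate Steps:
E(h) = 3 + h (E(h) = h + 3 = 3 + h)
q(l) = 2*l*(-4 + l) (q(l) = (-4 + l)*(2*l) = 2*l*(-4 + l))
F = -2121/20 (F = -101 - (-24/(3 - 8) - 13/(-52)) = -101 - (-24/(-5) - 13*(-1/52)) = -101 - (-24*(-⅕) + ¼) = -101 - (24/5 + ¼) = -101 - 1*101/20 = -101 - 101/20 = -2121/20 ≈ -106.05)
(60 + q(-18))*F = (60 + 2*(-18)*(-4 - 18))*(-2121/20) = (60 + 2*(-18)*(-22))*(-2121/20) = (60 + 792)*(-2121/20) = 852*(-2121/20) = -451773/5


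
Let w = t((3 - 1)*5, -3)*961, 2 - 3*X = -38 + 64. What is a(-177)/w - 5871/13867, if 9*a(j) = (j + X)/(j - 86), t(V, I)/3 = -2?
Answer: -80130689657/189258507774 ≈ -0.42339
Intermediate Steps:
X = -8 (X = 2/3 - (-38 + 64)/3 = 2/3 - 1/3*26 = 2/3 - 26/3 = -8)
t(V, I) = -6 (t(V, I) = 3*(-2) = -6)
a(j) = (-8 + j)/(9*(-86 + j)) (a(j) = ((j - 8)/(j - 86))/9 = ((-8 + j)/(-86 + j))/9 = (-8 + j)/(9*(-86 + j)))
w = -5766 (w = -6*961 = -5766)
a(-177)/w - 5871/13867 = ((-8 - 177)/(9*(-86 - 177)))/(-5766) - 5871/13867 = ((1/9)*(-185)/(-263))*(-1/5766) - 5871*1/13867 = ((1/9)*(-1/263)*(-185))*(-1/5766) - 5871/13867 = (185/2367)*(-1/5766) - 5871/13867 = -185/13648122 - 5871/13867 = -80130689657/189258507774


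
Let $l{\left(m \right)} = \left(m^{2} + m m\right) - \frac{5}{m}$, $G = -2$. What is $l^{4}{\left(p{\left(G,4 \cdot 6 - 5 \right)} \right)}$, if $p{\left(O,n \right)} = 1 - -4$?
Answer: $5764801$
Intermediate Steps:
$p{\left(O,n \right)} = 5$ ($p{\left(O,n \right)} = 1 + 4 = 5$)
$l{\left(m \right)} = - \frac{5}{m} + 2 m^{2}$ ($l{\left(m \right)} = \left(m^{2} + m^{2}\right) - \frac{5}{m} = 2 m^{2} - \frac{5}{m} = - \frac{5}{m} + 2 m^{2}$)
$l^{4}{\left(p{\left(G,4 \cdot 6 - 5 \right)} \right)} = \left(\frac{-5 + 2 \cdot 5^{3}}{5}\right)^{4} = \left(\frac{-5 + 2 \cdot 125}{5}\right)^{4} = \left(\frac{-5 + 250}{5}\right)^{4} = \left(\frac{1}{5} \cdot 245\right)^{4} = 49^{4} = 5764801$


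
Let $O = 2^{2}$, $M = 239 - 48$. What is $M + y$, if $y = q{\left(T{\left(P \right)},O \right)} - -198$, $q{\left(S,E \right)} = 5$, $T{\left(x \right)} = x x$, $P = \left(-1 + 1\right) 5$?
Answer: $394$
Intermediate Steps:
$P = 0$ ($P = 0 \cdot 5 = 0$)
$M = 191$
$T{\left(x \right)} = x^{2}$
$O = 4$
$y = 203$ ($y = 5 - -198 = 5 + 198 = 203$)
$M + y = 191 + 203 = 394$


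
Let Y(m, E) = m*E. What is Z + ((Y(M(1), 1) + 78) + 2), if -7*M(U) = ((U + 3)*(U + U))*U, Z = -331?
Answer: -1765/7 ≈ -252.14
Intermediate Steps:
M(U) = -2*U²*(3 + U)/7 (M(U) = -(U + 3)*(U + U)*U/7 = -(3 + U)*(2*U)*U/7 = -2*U*(3 + U)*U/7 = -2*U²*(3 + U)/7)
Y(m, E) = E*m
Z + ((Y(M(1), 1) + 78) + 2) = -331 + ((1*((2/7)*1²*(-3 - 1*1)) + 78) + 2) = -331 + ((1*((2/7)*1*(-3 - 1)) + 78) + 2) = -331 + ((1*((2/7)*1*(-4)) + 78) + 2) = -331 + ((1*(-8/7) + 78) + 2) = -331 + ((-8/7 + 78) + 2) = -331 + (538/7 + 2) = -331 + 552/7 = -1765/7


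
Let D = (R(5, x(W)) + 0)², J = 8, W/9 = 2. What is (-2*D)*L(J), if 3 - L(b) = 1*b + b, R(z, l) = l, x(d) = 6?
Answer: 936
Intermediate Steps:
W = 18 (W = 9*2 = 18)
L(b) = 3 - 2*b (L(b) = 3 - (1*b + b) = 3 - (b + b) = 3 - 2*b)
D = 36 (D = (6 + 0)² = 6² = 36)
(-2*D)*L(J) = (-2*36)*(3 - 2*8) = -72*(3 - 16) = -72*(-13) = 936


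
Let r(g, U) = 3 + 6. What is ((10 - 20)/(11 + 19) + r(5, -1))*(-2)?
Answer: -52/3 ≈ -17.333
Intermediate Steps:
r(g, U) = 9
((10 - 20)/(11 + 19) + r(5, -1))*(-2) = ((10 - 20)/(11 + 19) + 9)*(-2) = (-10/30 + 9)*(-2) = (-10*1/30 + 9)*(-2) = (-1/3 + 9)*(-2) = (26/3)*(-2) = -52/3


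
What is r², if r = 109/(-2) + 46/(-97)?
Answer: 113742225/37636 ≈ 3022.2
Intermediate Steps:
r = -10665/194 (r = 109*(-½) + 46*(-1/97) = -109/2 - 46/97 = -10665/194 ≈ -54.974)
r² = (-10665/194)² = 113742225/37636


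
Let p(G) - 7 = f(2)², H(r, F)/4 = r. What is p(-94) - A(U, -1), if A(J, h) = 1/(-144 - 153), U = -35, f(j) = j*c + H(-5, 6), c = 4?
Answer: 44848/297 ≈ 151.00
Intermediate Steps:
H(r, F) = 4*r
f(j) = -20 + 4*j (f(j) = j*4 + 4*(-5) = 4*j - 20 = -20 + 4*j)
A(J, h) = -1/297 (A(J, h) = 1/(-297) = -1/297)
p(G) = 151 (p(G) = 7 + (-20 + 4*2)² = 7 + (-20 + 8)² = 7 + (-12)² = 7 + 144 = 151)
p(-94) - A(U, -1) = 151 - 1*(-1/297) = 151 + 1/297 = 44848/297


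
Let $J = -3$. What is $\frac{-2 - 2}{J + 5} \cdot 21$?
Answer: $-42$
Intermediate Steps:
$\frac{-2 - 2}{J + 5} \cdot 21 = \frac{-2 - 2}{-3 + 5} \cdot 21 = - \frac{4}{2} \cdot 21 = \left(-4\right) \frac{1}{2} \cdot 21 = \left(-2\right) 21 = -42$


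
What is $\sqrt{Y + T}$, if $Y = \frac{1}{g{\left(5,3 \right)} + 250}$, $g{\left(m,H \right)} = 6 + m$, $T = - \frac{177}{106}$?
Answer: $\frac{i \sqrt{141683734}}{9222} \approx 1.2907 i$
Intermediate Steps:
$T = - \frac{177}{106}$ ($T = \left(-177\right) \frac{1}{106} = - \frac{177}{106} \approx -1.6698$)
$Y = \frac{1}{261}$ ($Y = \frac{1}{\left(6 + 5\right) + 250} = \frac{1}{11 + 250} = \frac{1}{261} \approx 0.0038314$)
$\sqrt{Y + T} = \sqrt{\frac{1}{261} - \frac{177}{106}} = \sqrt{- \frac{46091}{27666}} = \frac{i \sqrt{141683734}}{9222}$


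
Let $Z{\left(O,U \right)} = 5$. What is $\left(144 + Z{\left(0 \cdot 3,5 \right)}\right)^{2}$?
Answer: $22201$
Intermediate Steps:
$\left(144 + Z{\left(0 \cdot 3,5 \right)}\right)^{2} = \left(144 + 5\right)^{2} = 149^{2} = 22201$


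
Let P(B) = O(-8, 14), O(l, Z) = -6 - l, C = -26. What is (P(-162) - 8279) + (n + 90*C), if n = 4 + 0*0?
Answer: -10613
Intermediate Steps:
P(B) = 2 (P(B) = -6 - 1*(-8) = -6 + 8 = 2)
n = 4 (n = 4 + 0 = 4)
(P(-162) - 8279) + (n + 90*C) = (2 - 8279) + (4 + 90*(-26)) = -8277 + (4 - 2340) = -8277 - 2336 = -10613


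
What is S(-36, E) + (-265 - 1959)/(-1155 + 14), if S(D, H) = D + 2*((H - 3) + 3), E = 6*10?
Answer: 98068/1141 ≈ 85.949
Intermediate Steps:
E = 60
S(D, H) = D + 2*H (S(D, H) = D + 2*((-3 + H) + 3) = D + 2*H)
S(-36, E) + (-265 - 1959)/(-1155 + 14) = (-36 + 2*60) + (-265 - 1959)/(-1155 + 14) = (-36 + 120) - 2224/(-1141) = 84 - 2224*(-1/1141) = 84 + 2224/1141 = 98068/1141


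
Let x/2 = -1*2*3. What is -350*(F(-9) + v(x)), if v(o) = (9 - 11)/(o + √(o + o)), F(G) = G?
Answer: 3100 - 25*I*√6/3 ≈ 3100.0 - 20.412*I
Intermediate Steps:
x = -12 (x = 2*(-1*2*3) = 2*(-2*3) = 2*(-6) = -12)
v(o) = -2/(o + √2*√o) (v(o) = -2/(o + √(2*o)) = -2/(o + √2*√o))
-350*(F(-9) + v(x)) = -350*(-9 - 2/(-12 + √2*√(-12))) = -350*(-9 - 2/(-12 + √2*(2*I*√3))) = -350*(-9 - 2/(-12 + 2*I*√6)) = 3150 + 700/(-12 + 2*I*√6)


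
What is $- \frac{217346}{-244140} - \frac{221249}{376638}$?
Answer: $\frac{386736554}{1277116685} \approx 0.30282$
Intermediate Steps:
$- \frac{217346}{-244140} - \frac{221249}{376638} = \left(-217346\right) \left(- \frac{1}{244140}\right) - \frac{221249}{376638} = \frac{108673}{122070} - \frac{221249}{376638} = \frac{386736554}{1277116685}$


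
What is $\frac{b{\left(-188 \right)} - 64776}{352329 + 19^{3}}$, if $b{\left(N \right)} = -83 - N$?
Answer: $- \frac{64671}{359188} \approx -0.18005$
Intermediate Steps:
$\frac{b{\left(-188 \right)} - 64776}{352329 + 19^{3}} = \frac{\left(-83 - -188\right) - 64776}{352329 + 19^{3}} = \frac{\left(-83 + 188\right) - 64776}{352329 + 6859} = \frac{105 - 64776}{359188} = \left(-64671\right) \frac{1}{359188} = - \frac{64671}{359188}$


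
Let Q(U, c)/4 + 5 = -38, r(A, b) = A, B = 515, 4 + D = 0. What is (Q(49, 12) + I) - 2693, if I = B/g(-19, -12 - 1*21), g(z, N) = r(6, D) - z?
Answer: -14222/5 ≈ -2844.4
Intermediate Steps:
D = -4 (D = -4 + 0 = -4)
Q(U, c) = -172 (Q(U, c) = -20 + 4*(-38) = -20 - 152 = -172)
g(z, N) = 6 - z
I = 103/5 (I = 515/(6 - 1*(-19)) = 515/(6 + 19) = 515/25 = 515*(1/25) = 103/5 ≈ 20.600)
(Q(49, 12) + I) - 2693 = (-172 + 103/5) - 2693 = -757/5 - 2693 = -14222/5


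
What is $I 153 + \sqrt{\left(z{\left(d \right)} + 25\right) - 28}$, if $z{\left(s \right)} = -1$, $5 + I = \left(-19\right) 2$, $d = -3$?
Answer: $-6579 + 2 i \approx -6579.0 + 2.0 i$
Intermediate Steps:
$I = -43$ ($I = -5 - 38 = -43$)
$I 153 + \sqrt{\left(z{\left(d \right)} + 25\right) - 28} = \left(-43\right) 153 + \sqrt{\left(-1 + 25\right) - 28} = -6579 + \sqrt{24 - 28} = -6579 + \sqrt{-4} = -6579 + 2 i$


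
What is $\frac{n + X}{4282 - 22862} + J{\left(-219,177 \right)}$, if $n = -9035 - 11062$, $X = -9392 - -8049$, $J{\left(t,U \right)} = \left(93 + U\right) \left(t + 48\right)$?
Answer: $- \frac{42890858}{929} \approx -46169.0$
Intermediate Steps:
$J{\left(t,U \right)} = \left(48 + t\right) \left(93 + U\right)$ ($J{\left(t,U \right)} = \left(93 + U\right) \left(48 + t\right) = \left(48 + t\right) \left(93 + U\right)$)
$X = -1343$ ($X = -9392 + 8049 = -1343$)
$n = -20097$
$\frac{n + X}{4282 - 22862} + J{\left(-219,177 \right)} = \frac{-20097 - 1343}{4282 - 22862} + \left(4464 + 48 \cdot 177 + 93 \left(-219\right) + 177 \left(-219\right)\right) = - \frac{21440}{-18580} + \left(4464 + 8496 - 20367 - 38763\right) = \left(-21440\right) \left(- \frac{1}{18580}\right) - 46170 = \frac{1072}{929} - 46170 = - \frac{42890858}{929}$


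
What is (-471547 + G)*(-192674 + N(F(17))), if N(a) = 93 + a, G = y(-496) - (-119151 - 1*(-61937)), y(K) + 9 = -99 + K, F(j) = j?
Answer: 79901928468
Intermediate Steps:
y(K) = -108 + K (y(K) = -9 + (-99 + K) = -108 + K)
G = 56610 (G = (-108 - 496) - (-119151 - 1*(-61937)) = -604 - (-119151 + 61937) = -604 - 1*(-57214) = -604 + 57214 = 56610)
(-471547 + G)*(-192674 + N(F(17))) = (-471547 + 56610)*(-192674 + (93 + 17)) = -414937*(-192674 + 110) = -414937*(-192564) = 79901928468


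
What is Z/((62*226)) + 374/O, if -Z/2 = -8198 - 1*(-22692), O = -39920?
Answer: -145305181/69919880 ≈ -2.0782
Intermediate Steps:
Z = -28988 (Z = -2*(-8198 - 1*(-22692)) = -2*(-8198 + 22692) = -2*14494 = -28988)
Z/((62*226)) + 374/O = -28988/(62*226) + 374/(-39920) = -28988/14012 + 374*(-1/39920) = -28988*1/14012 - 187/19960 = -7247/3503 - 187/19960 = -145305181/69919880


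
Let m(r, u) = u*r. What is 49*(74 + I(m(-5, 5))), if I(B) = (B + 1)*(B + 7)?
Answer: 24794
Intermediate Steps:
m(r, u) = r*u
I(B) = (1 + B)*(7 + B)
49*(74 + I(m(-5, 5))) = 49*(74 + (7 + (-5*5)² + 8*(-5*5))) = 49*(74 + (7 + (-25)² + 8*(-25))) = 49*(74 + (7 + 625 - 200)) = 49*(74 + 432) = 49*506 = 24794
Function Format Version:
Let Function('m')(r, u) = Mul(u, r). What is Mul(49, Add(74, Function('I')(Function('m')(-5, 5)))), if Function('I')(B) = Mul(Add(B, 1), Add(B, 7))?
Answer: 24794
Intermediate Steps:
Function('m')(r, u) = Mul(r, u)
Function('I')(B) = Mul(Add(1, B), Add(7, B))
Mul(49, Add(74, Function('I')(Function('m')(-5, 5)))) = Mul(49, Add(74, Add(7, Pow(Mul(-5, 5), 2), Mul(8, Mul(-5, 5))))) = Mul(49, Add(74, Add(7, Pow(-25, 2), Mul(8, -25)))) = Mul(49, Add(74, Add(7, 625, -200))) = Mul(49, Add(74, 432)) = Mul(49, 506) = 24794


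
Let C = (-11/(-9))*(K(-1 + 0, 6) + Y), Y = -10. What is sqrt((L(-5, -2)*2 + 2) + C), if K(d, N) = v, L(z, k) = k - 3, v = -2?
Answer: 2*I*sqrt(51)/3 ≈ 4.761*I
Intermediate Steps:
L(z, k) = -3 + k
K(d, N) = -2
C = -44/3 (C = (-11/(-9))*(-2 - 10) = -11*(-1/9)*(-12) = (11/9)*(-12) = -44/3 ≈ -14.667)
sqrt((L(-5, -2)*2 + 2) + C) = sqrt(((-3 - 2)*2 + 2) - 44/3) = sqrt((-5*2 + 2) - 44/3) = sqrt((-10 + 2) - 44/3) = sqrt(-8 - 44/3) = sqrt(-68/3) = 2*I*sqrt(51)/3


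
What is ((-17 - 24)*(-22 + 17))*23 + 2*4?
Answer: 4723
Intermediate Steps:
((-17 - 24)*(-22 + 17))*23 + 2*4 = -41*(-5)*23 + 8 = 205*23 + 8 = 4715 + 8 = 4723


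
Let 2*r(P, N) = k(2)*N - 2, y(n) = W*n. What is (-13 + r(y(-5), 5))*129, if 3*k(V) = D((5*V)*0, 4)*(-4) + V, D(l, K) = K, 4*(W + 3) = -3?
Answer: -3311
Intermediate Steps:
W = -15/4 (W = -3 + (¼)*(-3) = -3 - ¾ = -15/4 ≈ -3.7500)
y(n) = -15*n/4
k(V) = -16/3 + V/3 (k(V) = (4*(-4) + V)/3 = (-16 + V)/3 = -16/3 + V/3)
r(P, N) = -1 - 7*N/3 (r(P, N) = ((-16/3 + (⅓)*2)*N - 2)/2 = ((-16/3 + ⅔)*N - 2)/2 = (-14*N/3 - 2)/2 = (-2 - 14*N/3)/2 = -1 - 7*N/3)
(-13 + r(y(-5), 5))*129 = (-13 + (-1 - 7/3*5))*129 = (-13 + (-1 - 35/3))*129 = (-13 - 38/3)*129 = -77/3*129 = -3311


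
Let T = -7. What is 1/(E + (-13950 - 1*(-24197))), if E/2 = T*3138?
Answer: -1/33685 ≈ -2.9687e-5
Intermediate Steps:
E = -43932 (E = 2*(-7*3138) = 2*(-21966) = -43932)
1/(E + (-13950 - 1*(-24197))) = 1/(-43932 + (-13950 - 1*(-24197))) = 1/(-43932 + (-13950 + 24197)) = 1/(-43932 + 10247) = 1/(-33685) = -1/33685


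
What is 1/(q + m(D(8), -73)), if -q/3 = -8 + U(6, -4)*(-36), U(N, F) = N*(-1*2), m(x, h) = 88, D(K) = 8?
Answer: -1/1184 ≈ -0.00084459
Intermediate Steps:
U(N, F) = -2*N (U(N, F) = N*(-2) = -2*N)
q = -1272 (q = -3*(-8 - 2*6*(-36)) = -3*(-8 - 12*(-36)) = -3*(-8 + 432) = -3*424 = -1272)
1/(q + m(D(8), -73)) = 1/(-1272 + 88) = 1/(-1184) = -1/1184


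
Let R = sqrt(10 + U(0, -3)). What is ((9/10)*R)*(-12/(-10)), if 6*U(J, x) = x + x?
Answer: 81/25 ≈ 3.2400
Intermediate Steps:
U(J, x) = x/3 (U(J, x) = (x + x)/6 = (2*x)/6 = x/3)
R = 3 (R = sqrt(10 + (1/3)*(-3)) = sqrt(10 - 1) = sqrt(9) = 3)
((9/10)*R)*(-12/(-10)) = ((9/10)*3)*(-12/(-10)) = ((9*(1/10))*3)*(-12*(-1/10)) = ((9/10)*3)*(6/5) = (27/10)*(6/5) = 81/25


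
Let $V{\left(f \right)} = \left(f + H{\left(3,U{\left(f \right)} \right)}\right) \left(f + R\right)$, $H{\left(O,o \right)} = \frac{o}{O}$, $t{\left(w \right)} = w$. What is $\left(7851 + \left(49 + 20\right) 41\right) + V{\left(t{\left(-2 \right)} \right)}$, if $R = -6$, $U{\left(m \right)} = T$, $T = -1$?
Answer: $\frac{32096}{3} \approx 10699.0$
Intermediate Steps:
$U{\left(m \right)} = -1$
$V{\left(f \right)} = \left(-6 + f\right) \left(- \frac{1}{3} + f\right)$ ($V{\left(f \right)} = \left(f - \frac{1}{3}\right) \left(f - 6\right) = \left(f - \frac{1}{3}\right) \left(-6 + f\right) = \left(- \frac{1}{3} + f\right) \left(-6 + f\right) = \left(-6 + f\right) \left(- \frac{1}{3} + f\right)$)
$\left(7851 + \left(49 + 20\right) 41\right) + V{\left(t{\left(-2 \right)} \right)} = \left(7851 + \left(49 + 20\right) 41\right) + \left(2 + \left(-2\right)^{2} - - \frac{38}{3}\right) = \left(7851 + 69 \cdot 41\right) + \left(2 + 4 + \frac{38}{3}\right) = \left(7851 + 2829\right) + \frac{56}{3} = 10680 + \frac{56}{3} = \frac{32096}{3}$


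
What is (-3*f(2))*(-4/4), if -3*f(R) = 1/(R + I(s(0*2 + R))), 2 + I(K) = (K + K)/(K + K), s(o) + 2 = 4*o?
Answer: -1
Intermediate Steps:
s(o) = -2 + 4*o
I(K) = -1 (I(K) = -2 + (K + K)/(K + K) = -2 + (2*K)/((2*K)) = -2 + (2*K)*(1/(2*K)) = -2 + 1 = -1)
f(R) = -1/(3*(-1 + R)) (f(R) = -1/(3*(R - 1)) = -1/(3*(-1 + R)))
(-3*f(2))*(-4/4) = (-(-3)/(-3 + 3*2))*(-4/4) = (-(-3)/(-3 + 6))*(-4*1/4) = -(-3)/3*(-1) = -3*(-1/3)*(-1) = 1*(-1) = -1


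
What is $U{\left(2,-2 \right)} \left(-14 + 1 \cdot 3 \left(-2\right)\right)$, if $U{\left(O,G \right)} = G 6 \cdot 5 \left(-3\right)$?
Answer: $-3600$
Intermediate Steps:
$U{\left(O,G \right)} = - 90 G$ ($U{\left(O,G \right)} = G 30 \left(-3\right) = G \left(-90\right) = - 90 G$)
$U{\left(2,-2 \right)} \left(-14 + 1 \cdot 3 \left(-2\right)\right) = \left(-90\right) \left(-2\right) \left(-14 + 1 \cdot 3 \left(-2\right)\right) = 180 \left(-14 + 3 \left(-2\right)\right) = 180 \left(-14 - 6\right) = 180 \left(-20\right) = -3600$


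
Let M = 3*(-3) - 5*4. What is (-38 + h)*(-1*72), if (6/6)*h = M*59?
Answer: 125928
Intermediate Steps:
M = -29 (M = -9 - 20 = -29)
h = -1711 (h = -29*59 = -1711)
(-38 + h)*(-1*72) = (-38 - 1711)*(-1*72) = -1749*(-72) = 125928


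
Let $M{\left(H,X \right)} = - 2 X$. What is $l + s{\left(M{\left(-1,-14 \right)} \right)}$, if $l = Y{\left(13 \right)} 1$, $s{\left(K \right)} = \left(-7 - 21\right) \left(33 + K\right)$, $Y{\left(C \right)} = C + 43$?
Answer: $-1652$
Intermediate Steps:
$Y{\left(C \right)} = 43 + C$
$s{\left(K \right)} = -924 - 28 K$ ($s{\left(K \right)} = - 28 \left(33 + K\right) = -924 - 28 K$)
$l = 56$ ($l = \left(43 + 13\right) 1 = 56 \cdot 1 = 56$)
$l + s{\left(M{\left(-1,-14 \right)} \right)} = 56 - \left(924 + 28 \left(\left(-2\right) \left(-14\right)\right)\right) = 56 - 1708 = -1652$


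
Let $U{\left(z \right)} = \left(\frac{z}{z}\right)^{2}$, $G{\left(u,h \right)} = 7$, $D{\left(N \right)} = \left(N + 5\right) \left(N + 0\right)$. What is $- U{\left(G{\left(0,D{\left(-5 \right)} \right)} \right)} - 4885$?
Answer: $-4886$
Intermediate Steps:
$D{\left(N \right)} = N \left(5 + N\right)$ ($D{\left(N \right)} = \left(5 + N\right) N = N \left(5 + N\right)$)
$U{\left(z \right)} = 1$ ($U{\left(z \right)} = 1^{2} = 1$)
$- U{\left(G{\left(0,D{\left(-5 \right)} \right)} \right)} - 4885 = \left(-1\right) 1 - 4885 = -1 - 4885 = -4886$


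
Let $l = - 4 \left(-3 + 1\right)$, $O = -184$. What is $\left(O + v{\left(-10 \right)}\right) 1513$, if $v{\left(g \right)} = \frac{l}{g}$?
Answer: $- \frac{1398012}{5} \approx -2.796 \cdot 10^{5}$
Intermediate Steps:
$l = 8$ ($l = \left(-4\right) \left(-2\right) = 8$)
$v{\left(g \right)} = \frac{8}{g}$
$\left(O + v{\left(-10 \right)}\right) 1513 = \left(-184 + \frac{8}{-10}\right) 1513 = \left(-184 + 8 \left(- \frac{1}{10}\right)\right) 1513 = \left(-184 - \frac{4}{5}\right) 1513 = \left(- \frac{924}{5}\right) 1513 = - \frac{1398012}{5}$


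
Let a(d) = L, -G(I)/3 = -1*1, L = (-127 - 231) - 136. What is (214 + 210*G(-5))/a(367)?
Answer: -422/247 ≈ -1.7085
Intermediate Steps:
L = -494 (L = -358 - 136 = -494)
G(I) = 3 (G(I) = -(-3) = -3*(-1) = 3)
a(d) = -494
(214 + 210*G(-5))/a(367) = (214 + 210*3)/(-494) = (214 + 630)*(-1/494) = 844*(-1/494) = -422/247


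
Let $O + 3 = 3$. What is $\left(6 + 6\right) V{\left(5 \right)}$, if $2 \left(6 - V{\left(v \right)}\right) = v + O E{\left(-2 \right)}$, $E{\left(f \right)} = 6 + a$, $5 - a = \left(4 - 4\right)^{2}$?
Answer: $42$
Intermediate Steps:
$a = 5$ ($a = 5 - \left(4 - 4\right)^{2} = 5 - 0^{2} = 5 - 0 = 5 + 0 = 5$)
$O = 0$ ($O = -3 + 3 = 0$)
$E{\left(f \right)} = 11$ ($E{\left(f \right)} = 6 + 5 = 11$)
$V{\left(v \right)} = 6 - \frac{v}{2}$ ($V{\left(v \right)} = 6 - \frac{v + 0 \cdot 11}{2} = 6 - \frac{v + 0}{2} = 6 - \frac{v}{2}$)
$\left(6 + 6\right) V{\left(5 \right)} = \left(6 + 6\right) \left(6 - \frac{5}{2}\right) = 12 \left(6 - \frac{5}{2}\right) = 12 \cdot \frac{7}{2} = 42$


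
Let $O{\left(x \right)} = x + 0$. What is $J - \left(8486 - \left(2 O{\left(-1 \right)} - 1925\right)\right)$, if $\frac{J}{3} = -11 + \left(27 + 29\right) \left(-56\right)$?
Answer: $-19854$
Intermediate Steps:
$O{\left(x \right)} = x$
$J = -9441$ ($J = 3 \left(-11 + \left(27 + 29\right) \left(-56\right)\right) = 3 \left(-11 + 56 \left(-56\right)\right) = 3 \left(-11 - 3136\right) = 3 \left(-3147\right) = -9441$)
$J - \left(8486 - \left(2 O{\left(-1 \right)} - 1925\right)\right) = -9441 - \left(8486 - \left(2 \left(-1\right) - 1925\right)\right) = -9441 - \left(8486 - \left(-2 - 1925\right)\right) = -9441 - \left(8486 - -1927\right) = -9441 - \left(8486 + 1927\right) = -9441 - 10413 = -19854$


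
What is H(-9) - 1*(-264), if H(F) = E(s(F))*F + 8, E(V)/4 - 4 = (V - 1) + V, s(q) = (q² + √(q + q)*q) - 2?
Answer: -5524 + 1944*I*√2 ≈ -5524.0 + 2749.2*I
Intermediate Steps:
s(q) = -2 + q² + √2*q^(3/2) (s(q) = (q² + √(2*q)*q) - 2 = (q² + (√2*√q)*q) - 2 = (q² + √2*q^(3/2)) - 2 = -2 + q² + √2*q^(3/2))
E(V) = 12 + 8*V (E(V) = 16 + 4*((V - 1) + V) = 16 + 4*((-1 + V) + V) = 16 + 4*(-1 + 2*V) = 16 + (-4 + 8*V) = 12 + 8*V)
H(F) = 8 + F*(-4 + 8*F² + 8*√2*F^(3/2)) (H(F) = (12 + 8*(-2 + F² + √2*F^(3/2)))*F + 8 = (12 + (-16 + 8*F² + 8*√2*F^(3/2)))*F + 8 = (-4 + 8*F² + 8*√2*F^(3/2))*F + 8 = F*(-4 + 8*F² + 8*√2*F^(3/2)) + 8 = 8 + F*(-4 + 8*F² + 8*√2*F^(3/2)))
H(-9) - 1*(-264) = (8 - 4*(-9) + 8*(-9)³ + 8*√2*(-9)^(5/2)) - 1*(-264) = (8 + 36 + 8*(-729) + 8*√2*(243*I)) + 264 = (8 + 36 - 5832 + 1944*I*√2) + 264 = (-5788 + 1944*I*√2) + 264 = -5524 + 1944*I*√2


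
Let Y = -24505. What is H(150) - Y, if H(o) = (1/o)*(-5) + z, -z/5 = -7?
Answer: 736199/30 ≈ 24540.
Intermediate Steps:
z = 35 (z = -5*(-7) = 35)
H(o) = 35 - 5/o (H(o) = (1/o)*(-5) + 35 = -5/o + 35 = 35 - 5/o)
H(150) - Y = (35 - 5/150) - 1*(-24505) = (35 - 5*1/150) + 24505 = (35 - 1/30) + 24505 = 1049/30 + 24505 = 736199/30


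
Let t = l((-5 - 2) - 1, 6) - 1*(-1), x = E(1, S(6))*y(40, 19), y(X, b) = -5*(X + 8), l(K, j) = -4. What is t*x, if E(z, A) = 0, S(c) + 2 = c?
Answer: 0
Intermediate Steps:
S(c) = -2 + c
y(X, b) = -40 - 5*X (y(X, b) = -5*(8 + X) = -40 - 5*X)
x = 0 (x = 0*(-40 - 5*40) = 0*(-40 - 200) = 0*(-240) = 0)
t = -3 (t = -4 - 1*(-1) = -4 + 1 = -3)
t*x = -3*0 = 0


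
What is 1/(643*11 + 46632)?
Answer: 1/53705 ≈ 1.8620e-5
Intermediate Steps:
1/(643*11 + 46632) = 1/(7073 + 46632) = 1/53705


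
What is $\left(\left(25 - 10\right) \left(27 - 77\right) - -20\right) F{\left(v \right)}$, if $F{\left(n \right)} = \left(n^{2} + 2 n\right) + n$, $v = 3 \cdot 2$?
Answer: $-39420$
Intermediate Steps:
$v = 6$
$F{\left(n \right)} = n^{2} + 3 n$
$\left(\left(25 - 10\right) \left(27 - 77\right) - -20\right) F{\left(v \right)} = \left(\left(25 - 10\right) \left(27 - 77\right) - -20\right) 6 \left(3 + 6\right) = \left(15 \left(-50\right) + 20\right) 6 \cdot 9 = \left(-750 + 20\right) 54 = \left(-730\right) 54 = -39420$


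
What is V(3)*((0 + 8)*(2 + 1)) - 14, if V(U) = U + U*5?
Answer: 418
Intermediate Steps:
V(U) = 6*U (V(U) = U + 5*U = 6*U)
V(3)*((0 + 8)*(2 + 1)) - 14 = (6*3)*((0 + 8)*(2 + 1)) - 14 = 18*(8*3) - 14 = 18*24 - 14 = 432 - 14 = 418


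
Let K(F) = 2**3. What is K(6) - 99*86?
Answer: -8506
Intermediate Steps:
K(F) = 8
K(6) - 99*86 = 8 - 99*86 = 8 - 8514 = -8506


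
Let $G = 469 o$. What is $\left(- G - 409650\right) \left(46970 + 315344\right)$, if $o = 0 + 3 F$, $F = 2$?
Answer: $-149441481696$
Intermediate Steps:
$o = 6$ ($o = 0 + 3 \cdot 2 = 0 + 6 = 6$)
$G = 2814$ ($G = 469 \cdot 6 = 2814$)
$\left(- G - 409650\right) \left(46970 + 315344\right) = \left(\left(-1\right) 2814 - 409650\right) \left(46970 + 315344\right) = \left(-2814 - 409650\right) 362314 = \left(-412464\right) 362314 = -149441481696$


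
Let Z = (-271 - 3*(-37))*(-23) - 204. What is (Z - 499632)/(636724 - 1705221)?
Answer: 496156/1068497 ≈ 0.46435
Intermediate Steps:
Z = 3476 (Z = (-271 + 111)*(-23) - 204 = -160*(-23) - 204 = 3680 - 204 = 3476)
(Z - 499632)/(636724 - 1705221) = (3476 - 499632)/(636724 - 1705221) = -496156/(-1068497) = -496156*(-1/1068497) = 496156/1068497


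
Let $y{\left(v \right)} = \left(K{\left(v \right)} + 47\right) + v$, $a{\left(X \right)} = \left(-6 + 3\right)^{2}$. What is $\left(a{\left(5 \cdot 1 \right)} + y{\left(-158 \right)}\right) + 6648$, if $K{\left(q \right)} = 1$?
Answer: $6547$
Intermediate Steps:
$a{\left(X \right)} = 9$ ($a{\left(X \right)} = \left(-3\right)^{2} = 9$)
$y{\left(v \right)} = 48 + v$ ($y{\left(v \right)} = \left(1 + 47\right) + v = 48 + v$)
$\left(a{\left(5 \cdot 1 \right)} + y{\left(-158 \right)}\right) + 6648 = \left(9 + \left(48 - 158\right)\right) + 6648 = \left(9 - 110\right) + 6648 = -101 + 6648 = 6547$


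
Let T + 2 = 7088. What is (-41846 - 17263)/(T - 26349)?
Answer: 19703/6421 ≈ 3.0685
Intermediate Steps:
T = 7086 (T = -2 + 7088 = 7086)
(-41846 - 17263)/(T - 26349) = (-41846 - 17263)/(7086 - 26349) = -59109/(-19263) = -59109*(-1/19263) = 19703/6421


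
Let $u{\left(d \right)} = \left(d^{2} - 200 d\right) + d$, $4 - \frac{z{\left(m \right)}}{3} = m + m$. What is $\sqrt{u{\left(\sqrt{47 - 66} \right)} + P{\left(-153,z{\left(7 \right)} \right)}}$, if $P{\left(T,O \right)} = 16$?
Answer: $\sqrt{-3 - 199 i \sqrt{19}} \approx 20.79 - 20.862 i$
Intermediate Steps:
$z{\left(m \right)} = 12 - 6 m$ ($z{\left(m \right)} = 12 - 3 \left(m + m\right) = 12 - 3 \cdot 2 m = 12 - 6 m$)
$u{\left(d \right)} = d^{2} - 199 d$
$\sqrt{u{\left(\sqrt{47 - 66} \right)} + P{\left(-153,z{\left(7 \right)} \right)}} = \sqrt{\sqrt{47 - 66} \left(-199 + \sqrt{47 - 66}\right) + 16} = \sqrt{\sqrt{-19} \left(-199 + \sqrt{-19}\right) + 16} = \sqrt{i \sqrt{19} \left(-199 + i \sqrt{19}\right) + 16} = \sqrt{16 + i \sqrt{19} \left(-199 + i \sqrt{19}\right)}$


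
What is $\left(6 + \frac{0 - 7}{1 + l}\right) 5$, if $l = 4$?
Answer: $23$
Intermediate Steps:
$\left(6 + \frac{0 - 7}{1 + l}\right) 5 = \left(6 + \frac{0 - 7}{1 + 4}\right) 5 = \left(6 - \frac{7}{5}\right) 5 = \frac{23}{5} \cdot 5 = 23$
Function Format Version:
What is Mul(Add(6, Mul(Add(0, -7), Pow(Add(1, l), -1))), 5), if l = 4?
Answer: 23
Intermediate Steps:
Mul(Add(6, Mul(Add(0, -7), Pow(Add(1, l), -1))), 5) = Mul(Add(6, Mul(Add(0, -7), Pow(Add(1, 4), -1))), 5) = Mul(Add(6, Mul(-7, Pow(5, -1))), 5) = Mul(Add(6, Mul(-7, Rational(1, 5))), 5) = Mul(Add(6, Rational(-7, 5)), 5) = Mul(Rational(23, 5), 5) = 23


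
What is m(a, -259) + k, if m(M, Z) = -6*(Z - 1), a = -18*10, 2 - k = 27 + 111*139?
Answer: -13894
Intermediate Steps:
k = -15454 (k = 2 - (27 + 111*139) = 2 - (27 + 15429) = 2 - 1*15456 = 2 - 15456 = -15454)
a = -180
m(M, Z) = 6 - 6*Z (m(M, Z) = -6*(-1 + Z) = 6 - 6*Z)
m(a, -259) + k = (6 - 6*(-259)) - 15454 = (6 + 1554) - 15454 = 1560 - 15454 = -13894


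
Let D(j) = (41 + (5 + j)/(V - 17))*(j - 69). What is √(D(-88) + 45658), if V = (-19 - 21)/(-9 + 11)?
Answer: 3*√5912378/37 ≈ 197.15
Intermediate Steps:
V = -20 (V = -40/2 = -40*½ = -20)
D(j) = (-69 + j)*(1512/37 - j/37) (D(j) = (41 + (5 + j)/(-20 - 17))*(j - 69) = (41 + (5 + j)/(-37))*(-69 + j) = (41 + (5 + j)*(-1/37))*(-69 + j) = (41 + (-5/37 - j/37))*(-69 + j) = (1512/37 - j/37)*(-69 + j) = (-69 + j)*(1512/37 - j/37))
√(D(-88) + 45658) = √((-104328/37 - 1/37*(-88)² + (1581/37)*(-88)) + 45658) = √((-104328/37 - 1/37*7744 - 139128/37) + 45658) = √((-104328/37 - 7744/37 - 139128/37) + 45658) = √(-251200/37 + 45658) = √(1438146/37) = 3*√5912378/37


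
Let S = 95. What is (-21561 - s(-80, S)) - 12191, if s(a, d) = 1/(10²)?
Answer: -3375201/100 ≈ -33752.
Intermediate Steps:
s(a, d) = 1/100
(-21561 - s(-80, S)) - 12191 = (-21561 - 1*1/100) - 12191 = (-21561 - 1/100) - 12191 = -2156101/100 - 12191 = -3375201/100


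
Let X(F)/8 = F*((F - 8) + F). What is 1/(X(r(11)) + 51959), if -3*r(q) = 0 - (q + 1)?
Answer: 1/51959 ≈ 1.9246e-5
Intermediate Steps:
r(q) = ⅓ + q/3 (r(q) = -(0 - (q + 1))/3 = -(0 - (1 + q))/3 = -(0 + (-1 - q))/3 = -(-1 - q)/3 = ⅓ + q/3)
X(F) = 8*F*(-8 + 2*F) (X(F) = 8*(F*((F - 8) + F)) = 8*(F*((-8 + F) + F)) = 8*(F*(-8 + 2*F)) = 8*F*(-8 + 2*F))
1/(X(r(11)) + 51959) = 1/(16*(⅓ + (⅓)*11)*(-4 + (⅓ + (⅓)*11)) + 51959) = 1/(16*(⅓ + 11/3)*(-4 + (⅓ + 11/3)) + 51959) = 1/(16*4*(-4 + 4) + 51959) = 1/(16*4*0 + 51959) = 1/(0 + 51959) = 1/51959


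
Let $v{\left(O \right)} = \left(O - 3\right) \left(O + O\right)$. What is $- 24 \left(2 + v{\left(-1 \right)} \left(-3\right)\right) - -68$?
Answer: $596$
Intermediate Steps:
$v{\left(O \right)} = 2 O \left(-3 + O\right)$ ($v{\left(O \right)} = \left(-3 + O\right) 2 O = 2 O \left(-3 + O\right)$)
$- 24 \left(2 + v{\left(-1 \right)} \left(-3\right)\right) - -68 = - 24 \left(2 + 2 \left(-1\right) \left(-3 - 1\right) \left(-3\right)\right) - -68 = - 24 \left(2 + 2 \left(-1\right) \left(-4\right) \left(-3\right)\right) + \left(-2 + 70\right) = - 24 \left(2 + 8 \left(-3\right)\right) + 68 = - 24 \left(2 - 24\right) + 68 = \left(-24\right) \left(-22\right) + 68 = 528 + 68 = 596$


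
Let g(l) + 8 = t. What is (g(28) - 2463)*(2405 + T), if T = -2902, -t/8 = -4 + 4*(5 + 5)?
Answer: 1371223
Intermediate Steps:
t = -288 (t = -8*(-4 + 4*(5 + 5)) = -8*(-4 + 4*10) = -8*(-4 + 40) = -8*36 = -288)
g(l) = -296 (g(l) = -8 - 288 = -296)
(g(28) - 2463)*(2405 + T) = (-296 - 2463)*(2405 - 2902) = -2759*(-497) = 1371223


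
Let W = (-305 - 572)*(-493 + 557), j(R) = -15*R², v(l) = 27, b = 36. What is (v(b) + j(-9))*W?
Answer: 66680064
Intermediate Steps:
W = -56128 (W = -877*64 = -56128)
(v(b) + j(-9))*W = (27 - 15*(-9)²)*(-56128) = (27 - 15*81)*(-56128) = (27 - 1215)*(-56128) = -1188*(-56128) = 66680064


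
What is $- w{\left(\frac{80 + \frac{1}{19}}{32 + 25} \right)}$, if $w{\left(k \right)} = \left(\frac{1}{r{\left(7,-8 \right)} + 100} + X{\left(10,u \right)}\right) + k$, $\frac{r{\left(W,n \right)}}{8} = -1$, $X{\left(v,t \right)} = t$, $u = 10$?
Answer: $- \frac{379125}{33212} \approx -11.415$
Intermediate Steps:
$r{\left(W,n \right)} = -8$ ($r{\left(W,n \right)} = 8 \left(-1\right) = -8$)
$w{\left(k \right)} = \frac{921}{92} + k$ ($w{\left(k \right)} = \left(\frac{1}{-8 + 100} + 10\right) + k = \left(\frac{1}{92} + 10\right) + k = \frac{921}{92} + k$)
$- w{\left(\frac{80 + \frac{1}{19}}{32 + 25} \right)} = - (\frac{921}{92} + \frac{80 + \frac{1}{19}}{32 + 25}) = - (\frac{921}{92} + \frac{80 + \frac{1}{19}}{57}) = - (\frac{921}{92} + \frac{1521}{19} \cdot \frac{1}{57}) = - (\frac{921}{92} + \frac{507}{361}) = \left(-1\right) \frac{379125}{33212} = - \frac{379125}{33212}$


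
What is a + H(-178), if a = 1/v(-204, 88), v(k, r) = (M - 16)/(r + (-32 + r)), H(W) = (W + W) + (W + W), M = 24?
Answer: -694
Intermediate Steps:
H(W) = 4*W (H(W) = 2*W + 2*W = 4*W)
v(k, r) = 8/(-32 + 2*r) (v(k, r) = (24 - 16)/(r + (-32 + r)) = 8/(-32 + 2*r))
a = 18 (a = 1/(4/(-16 + 88)) = 1/(4/72) = 1/(4*(1/72)) = 1/(1/18) = 18)
a + H(-178) = 18 + 4*(-178) = 18 - 712 = -694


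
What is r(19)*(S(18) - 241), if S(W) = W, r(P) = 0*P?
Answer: 0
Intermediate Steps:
r(P) = 0
r(19)*(S(18) - 241) = 0*(18 - 241) = 0*(-223) = 0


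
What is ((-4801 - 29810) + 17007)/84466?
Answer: -8802/42233 ≈ -0.20842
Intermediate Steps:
((-4801 - 29810) + 17007)/84466 = (-34611 + 17007)*(1/84466) = -17604*1/84466 = -8802/42233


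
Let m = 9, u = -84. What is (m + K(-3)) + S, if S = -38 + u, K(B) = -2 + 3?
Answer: -112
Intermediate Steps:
K(B) = 1
S = -122 (S = -38 - 84 = -122)
(m + K(-3)) + S = (9 + 1) - 122 = 10 - 122 = -112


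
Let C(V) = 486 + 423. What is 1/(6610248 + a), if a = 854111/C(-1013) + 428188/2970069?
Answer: 899930907/5949612197410453 ≈ 1.5126e-7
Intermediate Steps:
C(V) = 909
a = 845719275517/899930907 (a = 854111/909 + 428188/2970069 = 845719275517/899930907 ≈ 939.76)
1/(6610248 + a) = 1/(6610248 + 845719275517/899930907) = 1/(5949612197410453/899930907) = 899930907/5949612197410453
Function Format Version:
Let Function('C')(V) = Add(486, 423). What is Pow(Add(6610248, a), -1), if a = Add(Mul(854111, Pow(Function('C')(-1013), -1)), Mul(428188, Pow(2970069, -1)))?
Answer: Rational(899930907, 5949612197410453) ≈ 1.5126e-7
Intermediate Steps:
Function('C')(V) = 909
a = Rational(845719275517, 899930907) (a = Add(Mul(854111, Pow(909, -1)), Mul(428188, Pow(2970069, -1))) = Add(Mul(854111, Rational(1, 909)), Mul(428188, Rational(1, 2970069))) = Add(Rational(854111, 909), Rational(428188, 2970069)) = Rational(845719275517, 899930907) ≈ 939.76)
Pow(Add(6610248, a), -1) = Pow(Add(6610248, Rational(845719275517, 899930907)), -1) = Pow(Rational(5949612197410453, 899930907), -1) = Rational(899930907, 5949612197410453)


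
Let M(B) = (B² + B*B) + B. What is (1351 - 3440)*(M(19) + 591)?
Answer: -2782548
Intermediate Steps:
M(B) = B + 2*B² (M(B) = (B² + B²) + B = 2*B² + B = B + 2*B²)
(1351 - 3440)*(M(19) + 591) = (1351 - 3440)*(19*(1 + 2*19) + 591) = -2089*(19*(1 + 38) + 591) = -2089*(19*39 + 591) = -2089*(741 + 591) = -2089*1332 = -2782548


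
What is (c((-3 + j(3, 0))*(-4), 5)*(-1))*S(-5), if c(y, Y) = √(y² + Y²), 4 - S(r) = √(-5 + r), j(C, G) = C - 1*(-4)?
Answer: √281*(-4 + I*√10) ≈ -67.052 + 53.009*I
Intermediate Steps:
j(C, G) = 4 + C (j(C, G) = C + 4 = 4 + C)
S(r) = 4 - √(-5 + r)
c(y, Y) = √(Y² + y²)
(c((-3 + j(3, 0))*(-4), 5)*(-1))*S(-5) = (√(5² + ((-3 + (4 + 3))*(-4))²)*(-1))*(4 - √(-5 - 5)) = (√(25 + ((-3 + 7)*(-4))²)*(-1))*(4 - √(-10)) = (√(25 + (4*(-4))²)*(-1))*(4 - I*√10) = (√(25 + (-16)²)*(-1))*(4 - I*√10) = (√(25 + 256)*(-1))*(4 - I*√10) = (√281*(-1))*(4 - I*√10) = (-√281)*(4 - I*√10) = -√281*(4 - I*√10)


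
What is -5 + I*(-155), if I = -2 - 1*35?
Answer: 5730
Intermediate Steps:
I = -37 (I = -2 - 35 = -37)
-5 + I*(-155) = -5 - 37*(-155) = -5 + 5735 = 5730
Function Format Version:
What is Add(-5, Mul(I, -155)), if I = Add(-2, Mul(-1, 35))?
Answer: 5730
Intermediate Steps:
I = -37 (I = Add(-2, -35) = -37)
Add(-5, Mul(I, -155)) = Add(-5, Mul(-37, -155)) = Add(-5, 5735) = 5730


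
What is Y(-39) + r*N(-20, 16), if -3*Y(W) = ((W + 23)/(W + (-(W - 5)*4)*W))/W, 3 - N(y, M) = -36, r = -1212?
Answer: -38176047452/807651 ≈ -47268.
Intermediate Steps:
N(y, M) = 39 (N(y, M) = 3 - 1*(-36) = 3 + 36 = 39)
Y(W) = -(23 + W)/(3*W*(W + W*(20 - 4*W))) (Y(W) = -(W + 23)/(W + (-(W - 5)*4)*W)/(3*W) = -(23 + W)/(W + (-(-5 + W)*4)*W)/(3*W) = -(23 + W)/(W + ((5 - W)*4)*W)/(3*W) = -(23 + W)/(W + (20 - 4*W)*W)/(3*W) = -(23 + W)/(W + W*(20 - 4*W))/(3*W) = -(23 + W)/(3*W*(W + W*(20 - 4*W))))
Y(-39) + r*N(-20, 16) = (⅓)*(23 - 39)/((-39)²*(-21 + 4*(-39))) - 1212*39 = (⅓)*(1/1521)*(-16)/(-21 - 156) - 47268 = (⅓)*(1/1521)*(-16)/(-177) - 47268 = (⅓)*(1/1521)*(-1/177)*(-16) - 47268 = 16/807651 - 47268 = -38176047452/807651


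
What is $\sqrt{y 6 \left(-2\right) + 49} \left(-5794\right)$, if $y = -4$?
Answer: $- 5794 \sqrt{97} \approx -57064.0$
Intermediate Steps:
$\sqrt{y 6 \left(-2\right) + 49} \left(-5794\right) = \sqrt{\left(-4\right) 6 \left(-2\right) + 49} \left(-5794\right) = \sqrt{\left(-24\right) \left(-2\right) + 49} \left(-5794\right) = \sqrt{48 + 49} \left(-5794\right) = \sqrt{97} \left(-5794\right) = - 5794 \sqrt{97}$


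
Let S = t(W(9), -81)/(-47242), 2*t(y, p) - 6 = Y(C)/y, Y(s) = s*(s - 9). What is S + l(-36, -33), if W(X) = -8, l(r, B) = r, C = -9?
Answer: -13605639/377936 ≈ -36.000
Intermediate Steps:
Y(s) = s*(-9 + s)
t(y, p) = 3 + 81/y (t(y, p) = 3 + ((-9*(-9 - 9))/y)/2 = 3 + ((-9*(-18))/y)/2 = 3 + (162/y)/2 = 3 + 81/y)
S = 57/377936 (S = (3 + 81/(-8))/(-47242) = (3 + 81*(-⅛))*(-1/47242) = (3 - 81/8)*(-1/47242) = -57/8*(-1/47242) = 57/377936 ≈ 0.00015082)
S + l(-36, -33) = 57/377936 - 36 = -13605639/377936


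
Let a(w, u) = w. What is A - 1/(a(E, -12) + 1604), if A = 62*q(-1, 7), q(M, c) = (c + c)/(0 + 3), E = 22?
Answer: 470455/1626 ≈ 289.33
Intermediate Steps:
q(M, c) = 2*c/3 (q(M, c) = (2*c)/3 = (2*c)*(⅓) = 2*c/3)
A = 868/3 (A = 62*((⅔)*7) = 62*(14/3) = 868/3 ≈ 289.33)
A - 1/(a(E, -12) + 1604) = 868/3 - 1/(22 + 1604) = 868/3 - 1/1626 = 470455/1626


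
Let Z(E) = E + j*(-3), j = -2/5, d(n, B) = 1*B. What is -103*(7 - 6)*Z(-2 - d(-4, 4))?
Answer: 2472/5 ≈ 494.40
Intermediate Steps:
d(n, B) = B
j = -2/5 (j = -2*1/5 = -2/5 ≈ -0.40000)
Z(E) = 6/5 + E (Z(E) = E - 2/5*(-3) = E + 6/5 = 6/5 + E)
-103*(7 - 6)*Z(-2 - d(-4, 4)) = -103*(7 - 6)*(6/5 + (-2 - 1*4)) = -103*(6/5 + (-2 - 4)) = -103*(6/5 - 6) = -103*(-24)/5 = -103*(-24/5) = 2472/5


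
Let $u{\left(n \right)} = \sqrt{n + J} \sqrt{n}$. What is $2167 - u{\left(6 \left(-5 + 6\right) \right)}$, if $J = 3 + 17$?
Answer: $2167 - 2 \sqrt{39} \approx 2154.5$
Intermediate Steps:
$J = 20$
$u{\left(n \right)} = \sqrt{n} \sqrt{20 + n}$ ($u{\left(n \right)} = \sqrt{n + 20} \sqrt{n} = \sqrt{20 + n} \sqrt{n} = \sqrt{n} \sqrt{20 + n}$)
$2167 - u{\left(6 \left(-5 + 6\right) \right)} = 2167 - \sqrt{6 \left(-5 + 6\right)} \sqrt{20 + 6 \left(-5 + 6\right)} = 2167 - \sqrt{6 \cdot 1} \sqrt{20 + 6 \cdot 1} = 2167 - \sqrt{6} \sqrt{20 + 6} = 2167 - \sqrt{6} \sqrt{26} = 2167 - 2 \sqrt{39}$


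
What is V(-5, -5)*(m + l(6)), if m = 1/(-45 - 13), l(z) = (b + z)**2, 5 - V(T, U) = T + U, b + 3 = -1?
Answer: 3465/58 ≈ 59.741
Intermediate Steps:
b = -4 (b = -3 - 1 = -4)
V(T, U) = 5 - T - U (V(T, U) = 5 - (T + U) = 5 + (-T - U) = 5 - T - U)
l(z) = (-4 + z)**2
m = -1/58 (m = 1/(-58) = -1/58 ≈ -0.017241)
V(-5, -5)*(m + l(6)) = (5 - 1*(-5) - 1*(-5))*(-1/58 + (-4 + 6)**2) = (5 + 5 + 5)*(-1/58 + 2**2) = 15*(-1/58 + 4) = 15*(231/58) = 3465/58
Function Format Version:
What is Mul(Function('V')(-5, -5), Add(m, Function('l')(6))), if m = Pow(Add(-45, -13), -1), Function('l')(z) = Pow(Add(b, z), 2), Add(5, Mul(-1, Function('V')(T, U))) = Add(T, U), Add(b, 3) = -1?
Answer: Rational(3465, 58) ≈ 59.741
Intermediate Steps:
b = -4 (b = Add(-3, -1) = -4)
Function('V')(T, U) = Add(5, Mul(-1, T), Mul(-1, U)) (Function('V')(T, U) = Add(5, Mul(-1, Add(T, U))) = Add(5, Add(Mul(-1, T), Mul(-1, U))) = Add(5, Mul(-1, T), Mul(-1, U)))
Function('l')(z) = Pow(Add(-4, z), 2)
m = Rational(-1, 58) (m = Pow(-58, -1) = Rational(-1, 58) ≈ -0.017241)
Mul(Function('V')(-5, -5), Add(m, Function('l')(6))) = Mul(Add(5, Mul(-1, -5), Mul(-1, -5)), Add(Rational(-1, 58), Pow(Add(-4, 6), 2))) = Mul(Add(5, 5, 5), Add(Rational(-1, 58), Pow(2, 2))) = Mul(15, Add(Rational(-1, 58), 4)) = Mul(15, Rational(231, 58)) = Rational(3465, 58)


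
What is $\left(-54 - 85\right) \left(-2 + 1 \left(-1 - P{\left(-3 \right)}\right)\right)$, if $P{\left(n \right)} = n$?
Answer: $0$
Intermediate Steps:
$\left(-54 - 85\right) \left(-2 + 1 \left(-1 - P{\left(-3 \right)}\right)\right) = \left(-54 - 85\right) \left(-2 + 1 \left(-1 - -3\right)\right) = - 139 \left(-2 + 1 \left(-1 + 3\right)\right) = - 139 \left(-2 + 1 \cdot 2\right) = - 139 \left(-2 + 2\right) = \left(-139\right) 0 = 0$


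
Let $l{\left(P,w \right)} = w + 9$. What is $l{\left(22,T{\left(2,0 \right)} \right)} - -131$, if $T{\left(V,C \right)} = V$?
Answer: $142$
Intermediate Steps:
$l{\left(P,w \right)} = 9 + w$
$l{\left(22,T{\left(2,0 \right)} \right)} - -131 = \left(9 + 2\right) - -131 = 11 + 131 = 142$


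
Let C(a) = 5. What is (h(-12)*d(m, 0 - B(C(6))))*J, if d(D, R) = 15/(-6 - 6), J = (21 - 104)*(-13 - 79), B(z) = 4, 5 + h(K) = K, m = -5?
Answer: 162265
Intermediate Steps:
h(K) = -5 + K
J = 7636 (J = -83*(-92) = 7636)
d(D, R) = -5/4 (d(D, R) = 15/(-12) = 15*(-1/12) = -5/4)
(h(-12)*d(m, 0 - B(C(6))))*J = ((-5 - 12)*(-5/4))*7636 = -17*(-5/4)*7636 = (85/4)*7636 = 162265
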